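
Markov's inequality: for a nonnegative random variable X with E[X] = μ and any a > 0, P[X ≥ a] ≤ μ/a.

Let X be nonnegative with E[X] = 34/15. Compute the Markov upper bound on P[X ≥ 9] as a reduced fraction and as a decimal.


μ = E[X] = 34/15, a = 9.
Markov: P[X ≥ 9] ≤ μ/a = (34/15)/9 = 34/135.
Numerically: ≈ 0.2519.
(Since a = 9 > μ = 2.2667, the bound 34/135 is < 1 and informative.)

P[X ≥ 9] ≤ 34/135 ≈ 0.2519.


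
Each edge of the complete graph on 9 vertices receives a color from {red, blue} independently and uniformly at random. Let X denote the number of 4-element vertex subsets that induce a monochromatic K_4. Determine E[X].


Let X = Σ_S X_S over the C(9, 4) = 126 subsets S of size 4, where X_S = 1 if the K_4 on S is monochromatic.
For a fixed S, the K_4 on S has C(4, 2) = 6 edges. P[all 6 edges red] = (1/2)^6, and likewise for blue, so P[monochromatic] = 2·(1/2)^6 = 2^{1 − 6} = 1/32.
By linearity: E[X] = C(9, 4) · 2^{1 − 6} = 126 · 1/32 = 63/16.
Numerically: E[X] ≈ 3.93750.

E[X] = C(9,4)·2^(1−C(4,2)) = 63/16 ≈ 3.93750.


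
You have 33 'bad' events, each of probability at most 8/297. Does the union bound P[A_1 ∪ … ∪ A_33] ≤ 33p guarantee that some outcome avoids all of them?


Union bound: P[∪_{i=1}^{33} A_i] ≤ Σ_i P[A_i] ≤ 33·p = 33·(8/297) = 8/9.
Numerically: 8/9 ≈ 0.889.
Is 8/9 < 1? YES.
Since P[∪ A_i] ≤ 8/9 < 1, the complement has P[∩ A_i^c] ≥ 1 − 8/9 = 1/9 > 0, so some outcome avoids every A_i.

33·p = 8/9 ≈ 0.889; existence CERTIFIED by the union bound.


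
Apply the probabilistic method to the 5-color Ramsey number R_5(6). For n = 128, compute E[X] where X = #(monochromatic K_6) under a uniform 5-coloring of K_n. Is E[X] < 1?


E[X] = C(128, 6) · 5^{1 − 15} = 5423611200 · 5^{−14} = 5423611200/6103515625.
As a reduced fraction: E[X] = 216944448/244140625 ≈ 0.889.
Is E[X] < 1? YES.
Since E[X] < 1, there exists a 5-coloring of K_{128} with no monochromatic K_6; hence R_5(6) > 128.

E[X] = 216944448/244140625 ≈ 0.889; E[X] < 1, so R_5(6) > 128.


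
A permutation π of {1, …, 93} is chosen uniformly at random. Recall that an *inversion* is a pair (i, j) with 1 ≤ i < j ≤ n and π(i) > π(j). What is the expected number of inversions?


Write X = Σ X_I over the C(93, 2) = 4278 pairs i < j, with X_I the indicator of one inversion.
There are 4278 indicators.
For each fixed pair i < j, the values π(i) and π(j) are two distinct elements of {1, …, 93} in uniformly random order; by symmetry P[π(i) > π(j)] = 1/2.
By linearity: E[X] = 4278 · (1/2) = C(93, 2) · (1/2) = 4278/2 = 2139 ≈ 2139.000.

E[X] = 2139 = 2139.000.


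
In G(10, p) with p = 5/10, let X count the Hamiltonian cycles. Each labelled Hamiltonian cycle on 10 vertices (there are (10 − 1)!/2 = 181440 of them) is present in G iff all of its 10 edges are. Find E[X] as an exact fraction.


K_10 has (10 − 1)!/2 = 181440 labelled Hamiltonian cycles.
For each such Hamiltonian cycle H, let X_H = 1 if all 10 edges of H are present in G. Then P[X_H = 1] = p^{10} = (1/2)^{10} = 1/1024.
Summing the indicators: E[X] = Σ_H E[X_H] = 181440 · p^{10} = 181440 · 1/1024 = 2835/16.
Numerically: E[X] ≈ 177.2.

E[X] = 181440 · (1/2)^{10} = 2835/16 ≈ 177.2.


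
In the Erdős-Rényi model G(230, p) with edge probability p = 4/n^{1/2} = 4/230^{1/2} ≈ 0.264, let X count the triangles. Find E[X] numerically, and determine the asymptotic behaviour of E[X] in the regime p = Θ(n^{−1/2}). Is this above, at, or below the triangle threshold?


Number of potential triangles: C(230, 3) = 2001460.
Each occurs with probability p³ ≈ (0.264)³ ≈ 1.83480e-02.
By linearity: E[X] = C(230, 3)·p³ ≈ 2001460 · 1.83480e-02 ≈ 36722.745.
Since α = 1/2 < 1, p = c/n^{1/2} ≫ 1/n is above the triangle threshold p ~ 1/n. Asymptotically E[X] ~ (c³/6)·n^{3(1−α)} = (4³/6)·n^{1.5} → ∞; triangles are abundant w.h.p.

E[X] ≈ 36722.745; in regime p = Θ(1/n^{1/2}) E[X] diverges (above the triangle threshold p ~ 1/n).


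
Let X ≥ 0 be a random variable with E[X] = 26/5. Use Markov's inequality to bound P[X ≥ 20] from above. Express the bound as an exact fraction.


μ = E[X] = 26/5, a = 20.
Markov: P[X ≥ 20] ≤ μ/a = (26/5)/20 = 13/50.
Numerically: ≈ 0.260000.
(Since a = 20 > μ = 5.200000, the bound 13/50 is < 1 and informative.)

P[X ≥ 20] ≤ 13/50 ≈ 0.260000.


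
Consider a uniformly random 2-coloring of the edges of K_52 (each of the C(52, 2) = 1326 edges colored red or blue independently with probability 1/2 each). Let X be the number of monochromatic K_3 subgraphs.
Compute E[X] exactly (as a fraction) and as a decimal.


Let X = Σ_S X_S over the C(52, 3) = 22100 subsets S of size 3, where X_S = 1 if the K_3 on S is monochromatic.
For a fixed S, the K_3 on S has C(3, 2) = 3 edges. P[all 3 edges red] = (1/2)^3, and likewise for blue, so P[monochromatic] = 2·(1/2)^3 = 2^{1 − 3} = 1/4.
By linearity of expectation: E[X] = C(52, 3) · 2^{1 − 3} = 22100 · 1/4 = 5525.
Numerically: E[X] ≈ 5525.000000.

E[X] = C(52,3)·2^(1−C(3,2)) = 5525 ≈ 5525.000000.


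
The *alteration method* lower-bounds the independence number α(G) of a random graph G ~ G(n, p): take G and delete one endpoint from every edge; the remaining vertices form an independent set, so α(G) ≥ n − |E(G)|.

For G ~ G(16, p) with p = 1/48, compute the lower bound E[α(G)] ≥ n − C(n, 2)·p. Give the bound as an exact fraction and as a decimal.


E[|E(G)|] = C(16, 2)·p = 120 · (1/48) = 5/2.
E[α(G)] ≥ n − E[|E(G)|] = 16 − 5/2 = 27/2.
Numerically: ≈ 13.50000.
(This is only a lower bound; the true E[α(G)] may be larger.)

E[α(G)] ≥ 27/2 ≈ 13.50000.


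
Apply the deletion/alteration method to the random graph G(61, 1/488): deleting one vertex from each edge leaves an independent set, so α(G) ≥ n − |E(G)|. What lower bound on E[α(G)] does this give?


E[|E(G)|] = C(61, 2)·p = 1830 · (1/488) = 15/4.
E[α(G)] ≥ n − E[|E(G)|] = 61 − 15/4 = 229/4.
Numerically: ≈ 57.250000.
(This is only a lower bound; the true E[α(G)] may be larger.)

E[α(G)] ≥ 229/4 ≈ 57.250000.


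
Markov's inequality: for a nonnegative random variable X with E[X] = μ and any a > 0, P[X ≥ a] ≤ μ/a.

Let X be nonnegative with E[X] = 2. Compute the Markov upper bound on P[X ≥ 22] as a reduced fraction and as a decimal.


μ = E[X] = 2, a = 22.
Markov: P[X ≥ 22] ≤ μ/a = (2)/22 = 1/11.
Numerically: ≈ 0.091.
(Since a = 22 > μ = 2.000, the bound 1/11 is < 1 and informative.)

P[X ≥ 22] ≤ 1/11 ≈ 0.091.


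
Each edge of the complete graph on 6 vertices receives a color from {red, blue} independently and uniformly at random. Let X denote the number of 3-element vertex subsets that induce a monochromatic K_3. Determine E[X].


Let X = Σ_S X_S over the C(6, 3) = 20 subsets S of size 3, where X_S = 1 if the K_3 on S is monochromatic.
For a fixed S, the K_3 on S has C(3, 2) = 3 edges. P[all 3 edges red] = (1/2)^3, and likewise for blue, so P[monochromatic] = 2·(1/2)^3 = 2^{1 − 3} = 1/4.
By linearity: E[X] = C(6, 3) · 2^{1 − 3} = 20 · 1/4 = 5.
Numerically: E[X] ≈ 5.000000.

E[X] = C(6,3)·2^(1−C(3,2)) = 5 ≈ 5.000000.


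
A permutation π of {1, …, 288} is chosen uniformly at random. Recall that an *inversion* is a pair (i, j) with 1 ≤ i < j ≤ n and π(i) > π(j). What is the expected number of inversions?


Write X = Σ X_I over the C(288, 2) = 41328 pairs i < j, with X_I the indicator of one inversion.
There are 41328 indicators.
For each fixed pair i < j, the values π(i) and π(j) are two distinct elements of {1, …, 288} in uniformly random order; by symmetry P[π(i) > π(j)] = 1/2.
By linearity: E[X] = 41328 · (1/2) = C(288, 2) · (1/2) = 41328/2 = 20664 ≈ 20664.000000.

E[X] = 20664 = 20664.000000.


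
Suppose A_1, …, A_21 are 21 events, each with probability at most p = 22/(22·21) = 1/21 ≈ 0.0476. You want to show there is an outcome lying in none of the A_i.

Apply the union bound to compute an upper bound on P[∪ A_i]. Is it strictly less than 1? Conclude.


Union bound: P[∪_{i=1}^{21} A_i] ≤ Σ_i P[A_i] ≤ 21·p = 21·(1/21) = 1.
Numerically: 1 ≈ 1.0000.
Is 1 < 1? NO.
Since the bound 1 is ≥ 1, the union bound is uninformative here; it does NOT by itself certify existence.

21·p = 1 ≈ 1.0000; existence NOT certified by the union bound.


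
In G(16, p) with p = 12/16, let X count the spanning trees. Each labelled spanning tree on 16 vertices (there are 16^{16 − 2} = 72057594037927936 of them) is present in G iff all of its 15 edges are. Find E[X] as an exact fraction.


K_16 has 16^{16 − 2} = 72057594037927936 labelled spanning trees.
For each such spanning tree H, let X_H = 1 if all 15 edges of H are present in G. Then P[X_H = 1] = p^{15} = (3/4)^{15} = 14348907/1073741824.
By linearity of expectation: E[X] = Σ_H E[X_H] = 72057594037927936 · p^{15} = 72057594037927936 · 14348907/1073741824 = 962938848411648.
Numerically: E[X] ≈ 9.62939e+14.

E[X] = 72057594037927936 · (3/4)^{15} = 962938848411648 ≈ 9.62939e+14.


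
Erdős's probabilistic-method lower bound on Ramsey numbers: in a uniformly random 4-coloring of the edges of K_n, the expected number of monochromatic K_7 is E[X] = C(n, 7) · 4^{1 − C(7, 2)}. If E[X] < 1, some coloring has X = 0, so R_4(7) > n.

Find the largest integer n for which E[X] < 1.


We need C(n, 7) · 4^{1 − 21} < 1, i.e. C(n, 7) < 4^{21 − 1} = 1099511627776.
Check values of n near the boundary:
  n = 174: C(174, 7) = 847879782984; 847879782984 < 1099511627776? YES
  n = 175: C(175, 7) = 883208107275; 883208107275 < 1099511627776? YES
  n = 176: C(176, 7) = 919790691600; 919790691600 < 1099511627776? YES
  n = 177: C(177, 7) = 957664425960; 957664425960 < 1099511627776? YES
  n = 178: C(178, 7) = 996867063280; 996867063280 < 1099511627776? YES
  n = 179: C(179, 7) = 1037437234460; 1037437234460 < 1099511627776? YES
  n = 180: C(180, 7) = 1079414463600; 1079414463600 < 1099511627776? YES
  n = 181: C(181, 7) = 1122839183400; 1122839183400 < 1099511627776? NO
  n = 182: C(182, 7) = 1167752750736; 1167752750736 < 1099511627776? NO
  n = 183: C(183, 7) = 1214197462413; 1214197462413 < 1099511627776? NO
The largest n with C(n, 7) < 1099511627776 is n = 180 (where E[X] = 67463403975/68719476736 ≈ 0.9817217). Hence R_4(7) > 180, i.e. R_4(7) ≥ 181.

Largest n = 180; hence R_4(7) > 180.


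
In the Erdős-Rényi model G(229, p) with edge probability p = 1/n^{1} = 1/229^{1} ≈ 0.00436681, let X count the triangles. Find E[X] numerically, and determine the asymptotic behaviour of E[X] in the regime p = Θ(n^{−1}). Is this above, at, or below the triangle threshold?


Number of potential triangles: C(229, 3) = 1975354.
Each occurs with probability p³ ≈ (0.00436681)³ ≈ 8.32709564e-08.
By linearity: E[X] = C(229, 3)·p³ ≈ 1975354 · 8.32709564e-08 ≈ 0.164490.
Here α = 1, so p = 1/n is exactly at the triangle threshold p ~ 1/n. Asymptotically E[X] → c³/6 = 1³/6 = 1/6 ≈ 0.166667, a bounded constant. In this regime the triangle count is asymptotically Poisson(c³/6).

E[X] ≈ 0.164490; in regime p = Θ(1/n^{1}) E[X] stays bounded (at the triangle threshold p ~ 1/n).


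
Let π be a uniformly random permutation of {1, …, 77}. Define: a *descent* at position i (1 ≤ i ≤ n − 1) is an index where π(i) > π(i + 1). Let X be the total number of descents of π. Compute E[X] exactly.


Write X = Σ X_I over i = 1, …, 76, with X_I the indicator of one descent.
There are 76 indicators.
For each fixed i, the pair (π(i), π(i+1)) is a uniformly random ordered pair of distinct values from {1, …, 77}; by symmetry P[π(i) > π(i+1)] = 1/2.
By linearity: E[X] = 76 · (1/2) = (77 − 1) · (1/2) = 38 ≈ 38.000.

E[X] = 38 = 38.000.


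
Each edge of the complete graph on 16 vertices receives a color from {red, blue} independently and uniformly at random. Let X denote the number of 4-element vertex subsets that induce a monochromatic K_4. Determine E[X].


Let X = Σ_S X_S over the C(16, 4) = 1820 subsets S of size 4, where X_S = 1 if the K_4 on S is monochromatic.
For a fixed S, the K_4 on S has C(4, 2) = 6 edges. P[all 6 edges red] = (1/2)^6, and likewise for blue, so P[monochromatic] = 2·(1/2)^6 = 2^{1 − 6} = 1/32.
By linearity: E[X] = C(16, 4) · 2^{1 − 6} = 1820 · 1/32 = 455/8.
Numerically: E[X] ≈ 56.8750.

E[X] = C(16,4)·2^(1−C(4,2)) = 455/8 ≈ 56.8750.


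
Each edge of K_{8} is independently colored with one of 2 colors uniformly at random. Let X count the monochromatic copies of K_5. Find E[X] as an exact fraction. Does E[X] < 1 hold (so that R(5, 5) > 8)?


E[X] = C(8, 5) · 2^{1 − 10} = 56 · 2^{−9} = 56/512.
As a reduced fraction: E[X] = 7/64 ≈ 0.1093750.
Is E[X] < 1? YES.
Since E[X] < 1, there exists a 2-coloring of K_{8} with no monochromatic K_5; hence R(5, 5) > 8.

E[X] = 7/64 ≈ 0.1093750; E[X] < 1, so R(5, 5) > 8.


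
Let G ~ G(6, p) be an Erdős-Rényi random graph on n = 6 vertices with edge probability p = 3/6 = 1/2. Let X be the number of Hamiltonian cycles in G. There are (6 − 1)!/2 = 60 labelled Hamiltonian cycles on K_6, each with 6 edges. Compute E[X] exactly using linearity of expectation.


K_6 has (6 − 1)!/2 = 60 labelled Hamiltonian cycles.
For each such Hamiltonian cycle H, let X_H = 1 if all 6 edges of H are present in G. Then P[X_H = 1] = p^{6} = (1/2)^{6} = 1/64.
By linearity: E[X] = Σ_H E[X_H] = 60 · p^{6} = 60 · 1/64 = 15/16.
Numerically: E[X] ≈ 0.9375.

E[X] = 60 · (1/2)^{6} = 15/16 ≈ 0.9375.


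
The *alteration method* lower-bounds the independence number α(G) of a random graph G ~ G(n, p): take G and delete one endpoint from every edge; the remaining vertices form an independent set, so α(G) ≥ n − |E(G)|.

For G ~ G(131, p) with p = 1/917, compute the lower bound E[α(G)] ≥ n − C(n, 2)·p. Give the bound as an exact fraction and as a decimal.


E[|E(G)|] = C(131, 2)·p = 8515 · (1/917) = 65/7.
E[α(G)] ≥ n − E[|E(G)|] = 131 − 65/7 = 852/7.
Numerically: ≈ 121.71429.
(This is only a lower bound; the true E[α(G)] may be larger.)

E[α(G)] ≥ 852/7 ≈ 121.71429.


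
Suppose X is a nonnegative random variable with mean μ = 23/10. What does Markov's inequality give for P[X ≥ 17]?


μ = E[X] = 23/10, a = 17.
Markov: P[X ≥ 17] ≤ μ/a = (23/10)/17 = 23/170.
Numerically: ≈ 0.13529.
(Since a = 17 > μ = 2.30000, the bound 23/170 is < 1 and informative.)

P[X ≥ 17] ≤ 23/170 ≈ 0.13529.


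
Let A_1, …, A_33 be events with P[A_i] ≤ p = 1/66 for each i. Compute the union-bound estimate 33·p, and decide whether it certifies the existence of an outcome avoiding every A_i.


Union bound: P[∪_{i=1}^{33} A_i] ≤ Σ_i P[A_i] ≤ 33·p = 33·(1/66) = 1/2.
Numerically: 1/2 ≈ 0.500000.
Is 1/2 < 1? YES.
Since P[∪ A_i] ≤ 1/2 < 1, the complement has P[∩ A_i^c] ≥ 1 − 1/2 = 1/2 > 0, so some outcome avoids every A_i.

33·p = 1/2 ≈ 0.500000; existence CERTIFIED by the union bound.


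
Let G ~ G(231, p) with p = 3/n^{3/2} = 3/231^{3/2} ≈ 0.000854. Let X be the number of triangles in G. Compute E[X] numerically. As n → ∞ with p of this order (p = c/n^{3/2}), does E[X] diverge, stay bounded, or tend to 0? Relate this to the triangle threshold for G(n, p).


Number of potential triangles: C(231, 3) = 2027795.
Each occurs with probability p³ ≈ (0.000854)³ ≈ 6.23893e-10.
By linearity: E[X] = C(231, 3)·p³ ≈ 2027795 · 6.23893e-10 ≈ 0.001.
Since α = 3/2 > 1, p = c/n^{3/2} = o(1/n) is below the triangle threshold p ~ 1/n. Asymptotically E[X] ~ (c³/6)·n^{3(1−α)} = (3³/6)·n^{-1.5} → 0, so by Markov's inequality G has no triangles w.h.p.

E[X] ≈ 0.001; in regime p = Θ(1/n^{3/2}) E[X] tends to 0 (below the triangle threshold p ~ 1/n).


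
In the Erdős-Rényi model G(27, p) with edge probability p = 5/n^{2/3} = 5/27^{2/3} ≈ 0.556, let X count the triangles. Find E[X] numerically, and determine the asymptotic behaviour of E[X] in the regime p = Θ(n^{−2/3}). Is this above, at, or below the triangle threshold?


Number of potential triangles: C(27, 3) = 2925.
Each occurs with probability p³ ≈ (0.556)³ ≈ 1.71468e-01.
By linearity: E[X] = C(27, 3)·p³ ≈ 2925 · 1.71468e-01 ≈ 501.543.
Since α = 2/3 < 1, p = c/n^{2/3} ≫ 1/n is above the triangle threshold p ~ 1/n. Asymptotically E[X] ~ (c³/6)·n^{3(1−α)} = (5³/6)·n^{1} → ∞; triangles are abundant w.h.p.

E[X] ≈ 501.543; in regime p = Θ(1/n^{2/3}) E[X] diverges (above the triangle threshold p ~ 1/n).


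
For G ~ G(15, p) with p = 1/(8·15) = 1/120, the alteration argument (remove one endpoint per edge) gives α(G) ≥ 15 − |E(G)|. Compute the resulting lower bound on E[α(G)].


E[|E(G)|] = C(15, 2)·p = 105 · (1/120) = 7/8.
E[α(G)] ≥ n − E[|E(G)|] = 15 − 7/8 = 113/8.
Numerically: ≈ 14.1250.
(This is only a lower bound; the true E[α(G)] may be larger.)

E[α(G)] ≥ 113/8 ≈ 14.1250.


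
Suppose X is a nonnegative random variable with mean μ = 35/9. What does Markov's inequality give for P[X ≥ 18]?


μ = E[X] = 35/9, a = 18.
Markov: P[X ≥ 18] ≤ μ/a = (35/9)/18 = 35/162.
Numerically: ≈ 0.21605.
(Since a = 18 > μ = 3.88889, the bound 35/162 is < 1 and informative.)

P[X ≥ 18] ≤ 35/162 ≈ 0.21605.


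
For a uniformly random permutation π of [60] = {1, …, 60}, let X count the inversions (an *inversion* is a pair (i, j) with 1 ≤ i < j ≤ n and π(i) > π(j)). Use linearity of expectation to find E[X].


Write X = Σ X_I over the C(60, 2) = 1770 pairs i < j, with X_I the indicator of one inversion.
There are 1770 indicators.
For each fixed pair i < j, the values π(i) and π(j) are two distinct elements of {1, …, 60} in uniformly random order; by symmetry P[π(i) > π(j)] = 1/2.
By linearity: E[X] = 1770 · (1/2) = C(60, 2) · (1/2) = 1770/2 = 885 ≈ 885.000.

E[X] = 885 = 885.000.


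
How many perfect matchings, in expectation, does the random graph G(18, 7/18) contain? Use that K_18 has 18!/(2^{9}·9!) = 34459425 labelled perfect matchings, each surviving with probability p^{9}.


K_18 has 18!/(2^{9}·9!) = 34459425 labelled perfect matchings.
For each such perfect matching H, let X_H = 1 if all 9 edges of H are present in G. Then P[X_H = 1] = p^{9} = (7/18)^{9} = 40353607/198359290368.
Summing the indicators: E[X] = Σ_H E[X_H] = 34459425 · p^{9} = 34459425 · 40353607/198359290368 = 17167433257975/2448880128.
Numerically: E[X] ≈ 7010.32.

E[X] = 34459425 · (7/18)^{9} = 17167433257975/2448880128 ≈ 7010.32.


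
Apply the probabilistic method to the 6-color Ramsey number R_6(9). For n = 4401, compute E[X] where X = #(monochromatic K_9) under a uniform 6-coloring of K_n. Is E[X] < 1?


E[X] = C(4401, 9) · 6^{1 − 36} = 1692951372410676096134752050 · 6^{−35} = 1692951372410676096134752050/1719070799748422591028658176.
As a reduced fraction: E[X] = 282158562068446016022458675/286511799958070431838109696 ≈ 0.98481.
Is E[X] < 1? YES.
Since E[X] < 1, there exists a 6-coloring of K_{4401} with no monochromatic K_9; hence R_6(9) > 4401.

E[X] = 282158562068446016022458675/286511799958070431838109696 ≈ 0.98481; E[X] < 1, so R_6(9) > 4401.


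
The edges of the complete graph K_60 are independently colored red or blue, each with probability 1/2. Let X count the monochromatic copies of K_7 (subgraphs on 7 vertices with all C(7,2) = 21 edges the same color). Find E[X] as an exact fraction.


Let X = Σ_S X_S over the C(60, 7) = 386206920 subsets S of size 7, where X_S = 1 if the K_7 on S is monochromatic.
For a fixed S, the K_7 on S has C(7, 2) = 21 edges. P[all 21 edges red] = (1/2)^21, and likewise for blue, so P[monochromatic] = 2·(1/2)^21 = 2^{1 − 21} = 1/1048576.
By linearity: E[X] = C(60, 7) · 2^{1 − 21} = 386206920 · 1/1048576 = 48275865/131072.
Numerically: E[X] ≈ 368.31562.

E[X] = C(60,7)·2^(1−C(7,2)) = 48275865/131072 ≈ 368.31562.


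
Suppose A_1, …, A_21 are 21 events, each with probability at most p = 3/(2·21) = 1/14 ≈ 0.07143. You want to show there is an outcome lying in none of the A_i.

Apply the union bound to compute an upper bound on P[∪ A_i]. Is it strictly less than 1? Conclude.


Union bound: P[∪_{i=1}^{21} A_i] ≤ Σ_i P[A_i] ≤ 21·p = 21·(1/14) = 3/2.
Numerically: 3/2 ≈ 1.50000.
Is 3/2 < 1? NO.
Since the bound 3/2 is ≥ 1, the union bound is uninformative here; it does NOT by itself certify existence.

21·p = 3/2 ≈ 1.50000; existence NOT certified by the union bound.


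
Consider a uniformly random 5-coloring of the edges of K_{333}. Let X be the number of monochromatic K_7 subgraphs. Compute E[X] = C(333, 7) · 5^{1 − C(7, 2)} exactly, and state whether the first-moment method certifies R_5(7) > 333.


E[X] = C(333, 7) · 5^{1 − 21} = 84549532139028 · 5^{−20} = 84549532139028/95367431640625.
As a reduced fraction: E[X] = 84549532139028/95367431640625 ≈ 0.887.
Is E[X] < 1? YES.
Since E[X] < 1, there exists a 5-coloring of K_{333} with no monochromatic K_7; hence R_5(7) > 333.

E[X] = 84549532139028/95367431640625 ≈ 0.887; E[X] < 1, so R_5(7) > 333.


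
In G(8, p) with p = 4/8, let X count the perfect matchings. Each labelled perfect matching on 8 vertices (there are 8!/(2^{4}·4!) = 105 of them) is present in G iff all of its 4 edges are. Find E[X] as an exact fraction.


K_8 has 8!/(2^{4}·4!) = 105 labelled perfect matchings.
For each such perfect matching H, let X_H = 1 if all 4 edges of H are present in G. Then P[X_H = 1] = p^{4} = (1/2)^{4} = 1/16.
Summing the indicators: E[X] = Σ_H E[X_H] = 105 · p^{4} = 105 · 1/16 = 105/16.
Numerically: E[X] ≈ 6.562.

E[X] = 105 · (1/2)^{4} = 105/16 ≈ 6.562.


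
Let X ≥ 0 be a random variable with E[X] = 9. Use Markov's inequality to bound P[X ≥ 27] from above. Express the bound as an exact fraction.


μ = E[X] = 9, a = 27.
Markov: P[X ≥ 27] ≤ μ/a = (9)/27 = 1/3.
Numerically: ≈ 0.33333.
(Since a = 27 > μ = 9.00000, the bound 1/3 is < 1 and informative.)

P[X ≥ 27] ≤ 1/3 ≈ 0.33333.


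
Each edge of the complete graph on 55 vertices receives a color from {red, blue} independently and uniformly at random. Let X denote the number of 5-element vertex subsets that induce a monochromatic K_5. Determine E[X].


Let X = Σ_S X_S over the C(55, 5) = 3478761 subsets S of size 5, where X_S = 1 if the K_5 on S is monochromatic.
For a fixed S, the K_5 on S has C(5, 2) = 10 edges. P[all 10 edges red] = (1/2)^10, and likewise for blue, so P[monochromatic] = 2·(1/2)^10 = 2^{1 − 10} = 1/512.
Summing: E[X] = C(55, 5) · 2^{1 − 10} = 3478761 · 1/512 = 3478761/512.
Numerically: E[X] ≈ 6794.45508.

E[X] = C(55,5)·2^(1−C(5,2)) = 3478761/512 ≈ 6794.45508.


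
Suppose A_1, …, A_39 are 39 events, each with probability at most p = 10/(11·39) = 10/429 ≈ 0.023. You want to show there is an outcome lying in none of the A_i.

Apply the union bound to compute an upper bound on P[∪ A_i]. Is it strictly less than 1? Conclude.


Union bound: P[∪_{i=1}^{39} A_i] ≤ Σ_i P[A_i] ≤ 39·p = 39·(10/429) = 10/11.
Numerically: 10/11 ≈ 0.909.
Is 10/11 < 1? YES.
Since P[∪ A_i] ≤ 10/11 < 1, the complement has P[∩ A_i^c] ≥ 1 − 10/11 = 1/11 > 0, so some outcome avoids every A_i.

39·p = 10/11 ≈ 0.909; existence CERTIFIED by the union bound.


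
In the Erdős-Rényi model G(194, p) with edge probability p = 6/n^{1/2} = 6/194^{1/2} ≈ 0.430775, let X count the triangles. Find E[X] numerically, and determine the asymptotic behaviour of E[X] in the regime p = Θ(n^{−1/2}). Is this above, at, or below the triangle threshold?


Number of potential triangles: C(194, 3) = 1198144.
Each occurs with probability p³ ≈ (0.430775)³ ≈ 7.99376094e-02.
By linearity: E[X] = C(194, 3)·p³ ≈ 1198144 · 7.99376094e-02 ≈ 95776.767093.
Since α = 1/2 < 1, p = c/n^{1/2} ≫ 1/n is above the triangle threshold p ~ 1/n. Asymptotically E[X] ~ (c³/6)·n^{3(1−α)} = (6³/6)·n^{1.5} → ∞; triangles are abundant w.h.p.

E[X] ≈ 95776.767093; in regime p = Θ(1/n^{1/2}) E[X] diverges (above the triangle threshold p ~ 1/n).


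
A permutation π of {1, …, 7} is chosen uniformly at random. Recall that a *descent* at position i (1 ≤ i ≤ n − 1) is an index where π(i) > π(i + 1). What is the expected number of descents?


Write X = Σ X_I over i = 1, …, 6, with X_I the indicator of one descent.
There are 6 indicators.
For each fixed i, the pair (π(i), π(i+1)) is a uniformly random ordered pair of distinct values from {1, …, 7}; by symmetry P[π(i) > π(i+1)] = 1/2.
By linearity: E[X] = 6 · (1/2) = (7 − 1) · (1/2) = 3 ≈ 3.00000.

E[X] = 3 = 3.00000.


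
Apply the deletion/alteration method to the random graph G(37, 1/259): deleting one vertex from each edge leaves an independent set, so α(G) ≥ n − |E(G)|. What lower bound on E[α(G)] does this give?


E[|E(G)|] = C(37, 2)·p = 666 · (1/259) = 18/7.
E[α(G)] ≥ n − E[|E(G)|] = 37 − 18/7 = 241/7.
Numerically: ≈ 34.4286.
(This is only a lower bound; the true E[α(G)] may be larger.)

E[α(G)] ≥ 241/7 ≈ 34.4286.


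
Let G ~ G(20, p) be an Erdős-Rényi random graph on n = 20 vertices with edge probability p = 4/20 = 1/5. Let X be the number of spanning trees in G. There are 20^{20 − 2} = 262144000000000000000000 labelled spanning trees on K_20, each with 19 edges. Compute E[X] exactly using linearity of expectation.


K_20 has 20^{20 − 2} = 262144000000000000000000 labelled spanning trees.
For each such spanning tree H, let X_H = 1 if all 19 edges of H are present in G. Then P[X_H = 1] = p^{19} = (1/5)^{19} = 1/19073486328125.
By linearity: E[X] = Σ_H E[X_H] = 262144000000000000000000 · p^{19} = 262144000000000000000000 · 1/19073486328125 = 68719476736/5.
Numerically: E[X] ≈ 1.37439e+10.

E[X] = 262144000000000000000000 · (1/5)^{19} = 68719476736/5 ≈ 1.37439e+10.


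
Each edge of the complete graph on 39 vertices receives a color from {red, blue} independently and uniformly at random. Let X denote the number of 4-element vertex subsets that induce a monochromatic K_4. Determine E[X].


Let X = Σ_S X_S over the C(39, 4) = 82251 subsets S of size 4, where X_S = 1 if the K_4 on S is monochromatic.
For a fixed S, the K_4 on S has C(4, 2) = 6 edges. P[all 6 edges red] = (1/2)^6, and likewise for blue, so P[monochromatic] = 2·(1/2)^6 = 2^{1 − 6} = 1/32.
By linearity of expectation: E[X] = C(39, 4) · 2^{1 − 6} = 82251 · 1/32 = 82251/32.
Numerically: E[X] ≈ 2570.343750.

E[X] = C(39,4)·2^(1−C(4,2)) = 82251/32 ≈ 2570.343750.


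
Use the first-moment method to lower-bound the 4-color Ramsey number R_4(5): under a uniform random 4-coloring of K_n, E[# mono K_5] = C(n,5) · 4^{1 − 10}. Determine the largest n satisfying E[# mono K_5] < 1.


We need C(n, 5) · 4^{1 − 10} < 1, i.e. C(n, 5) < 4^{10 − 1} = 262144.
Check values of n near the boundary:
  n = 31: C(31, 5) = 169911; 169911 < 262144? YES
  n = 32: C(32, 5) = 201376; 201376 < 262144? YES
  n = 33: C(33, 5) = 237336; 237336 < 262144? YES
  n = 34: C(34, 5) = 278256; 278256 < 262144? NO
  n = 35: C(35, 5) = 324632; 324632 < 262144? NO
  n = 36: C(36, 5) = 376992; 376992 < 262144? NO
The largest n with C(n, 5) < 262144 is n = 33 (where E[X] = 29667/32768 ≈ 0.9054). Hence R_4(5) > 33, i.e. R_4(5) ≥ 34.

Largest n = 33; hence R_4(5) > 33.


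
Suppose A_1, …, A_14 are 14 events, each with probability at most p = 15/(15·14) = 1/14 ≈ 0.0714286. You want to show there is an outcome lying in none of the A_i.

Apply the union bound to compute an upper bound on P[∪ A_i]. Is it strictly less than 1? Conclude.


Union bound: P[∪_{i=1}^{14} A_i] ≤ Σ_i P[A_i] ≤ 14·p = 14·(1/14) = 1.
Numerically: 1 ≈ 1.0000000.
Is 1 < 1? NO.
Since the bound 1 is ≥ 1, the union bound is uninformative here; it does NOT by itself certify existence.

14·p = 1 ≈ 1.0000000; existence NOT certified by the union bound.


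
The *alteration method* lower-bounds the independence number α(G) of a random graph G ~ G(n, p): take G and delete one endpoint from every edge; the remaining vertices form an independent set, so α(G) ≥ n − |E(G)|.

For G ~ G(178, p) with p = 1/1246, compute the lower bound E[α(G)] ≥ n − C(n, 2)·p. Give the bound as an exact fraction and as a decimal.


E[|E(G)|] = C(178, 2)·p = 15753 · (1/1246) = 177/14.
E[α(G)] ≥ n − E[|E(G)|] = 178 − 177/14 = 2315/14.
Numerically: ≈ 165.3571.
(This is only a lower bound; the true E[α(G)] may be larger.)

E[α(G)] ≥ 2315/14 ≈ 165.3571.


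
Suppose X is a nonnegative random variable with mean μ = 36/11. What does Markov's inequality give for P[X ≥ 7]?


μ = E[X] = 36/11, a = 7.
Markov: P[X ≥ 7] ≤ μ/a = (36/11)/7 = 36/77.
Numerically: ≈ 0.467532.
(Since a = 7 > μ = 3.272727, the bound 36/77 is < 1 and informative.)

P[X ≥ 7] ≤ 36/77 ≈ 0.467532.


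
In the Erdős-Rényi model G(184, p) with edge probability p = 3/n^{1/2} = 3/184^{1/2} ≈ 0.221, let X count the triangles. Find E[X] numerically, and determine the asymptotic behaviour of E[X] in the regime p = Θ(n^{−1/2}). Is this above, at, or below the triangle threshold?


Number of potential triangles: C(184, 3) = 1021384.
Each occurs with probability p³ ≈ (0.221)³ ≈ 1.08178e-02.
By linearity: E[X] = C(184, 3)·p³ ≈ 1021384 · 1.08178e-02 ≈ 11049.079.
Since α = 1/2 < 1, p = c/n^{1/2} ≫ 1/n is above the triangle threshold p ~ 1/n. Asymptotically E[X] ~ (c³/6)·n^{3(1−α)} = (3³/6)·n^{1.5} → ∞; triangles are abundant w.h.p.

E[X] ≈ 11049.079; in regime p = Θ(1/n^{1/2}) E[X] diverges (above the triangle threshold p ~ 1/n).


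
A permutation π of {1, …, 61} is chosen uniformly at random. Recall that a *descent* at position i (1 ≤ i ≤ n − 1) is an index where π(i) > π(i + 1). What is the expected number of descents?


Write X = Σ X_I over i = 1, …, 60, with X_I the indicator of one descent.
There are 60 indicators.
For each fixed i, the pair (π(i), π(i+1)) is a uniformly random ordered pair of distinct values from {1, …, 61}; by symmetry P[π(i) > π(i+1)] = 1/2.
By linearity: E[X] = 60 · (1/2) = (61 − 1) · (1/2) = 30 ≈ 30.000.

E[X] = 30 = 30.000.


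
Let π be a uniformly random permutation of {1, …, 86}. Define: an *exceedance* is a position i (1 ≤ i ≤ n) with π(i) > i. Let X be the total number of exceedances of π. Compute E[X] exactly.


Write X = Σ_{i=1}^{86} X_i, where X_i = 1_{π(i) > i}.
For each fixed i, π(i) is uniform over {1, …, 86} (marginal of a uniform permutation), so P[π(i) > i] = (n − i)/n. Summing: Σ_{i=1}^{86} (n − i)/n = (0 + 1 + … + 85)/86 = 86(86 − 1)/(2·86) = (86 − 1)/2.
Hence E[X] = Σ_{i=1}^{86} (86 − i)/86 = 85/2 ≈ 42.500000.

E[X] = 85/2 = 42.500000.


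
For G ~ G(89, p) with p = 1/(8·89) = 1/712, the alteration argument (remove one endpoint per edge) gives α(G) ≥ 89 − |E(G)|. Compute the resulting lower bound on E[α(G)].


E[|E(G)|] = C(89, 2)·p = 3916 · (1/712) = 11/2.
E[α(G)] ≥ n − E[|E(G)|] = 89 − 11/2 = 167/2.
Numerically: ≈ 83.50000.
(This is only a lower bound; the true E[α(G)] may be larger.)

E[α(G)] ≥ 167/2 ≈ 83.50000.


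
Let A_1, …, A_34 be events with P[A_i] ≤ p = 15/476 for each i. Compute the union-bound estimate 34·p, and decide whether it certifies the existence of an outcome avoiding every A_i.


Union bound: P[∪_{i=1}^{34} A_i] ≤ Σ_i P[A_i] ≤ 34·p = 34·(15/476) = 15/14.
Numerically: 15/14 ≈ 1.07143.
Is 15/14 < 1? NO.
Since the bound 15/14 is ≥ 1, the union bound is uninformative here; it does NOT by itself certify existence.

34·p = 15/14 ≈ 1.07143; existence NOT certified by the union bound.


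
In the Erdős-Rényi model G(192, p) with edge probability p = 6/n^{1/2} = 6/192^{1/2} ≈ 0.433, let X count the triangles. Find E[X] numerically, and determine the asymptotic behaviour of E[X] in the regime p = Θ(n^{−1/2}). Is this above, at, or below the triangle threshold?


Number of potential triangles: C(192, 3) = 1161280.
Each occurs with probability p³ ≈ (0.433)³ ≈ 8.118988e-02.
By linearity: E[X] = C(192, 3)·p³ ≈ 1161280 · 8.118988e-02 ≈ 94284.1857.
Since α = 1/2 < 1, p = c/n^{1/2} ≫ 1/n is above the triangle threshold p ~ 1/n. Asymptotically E[X] ~ (c³/6)·n^{3(1−α)} = (6³/6)·n^{1.5} → ∞; triangles are abundant w.h.p.

E[X] ≈ 94284.1857; in regime p = Θ(1/n^{1/2}) E[X] diverges (above the triangle threshold p ~ 1/n).


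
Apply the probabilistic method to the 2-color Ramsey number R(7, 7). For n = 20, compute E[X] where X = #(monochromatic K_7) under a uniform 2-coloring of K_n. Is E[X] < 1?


E[X] = C(20, 7) · 2^{1 − 21} = 77520 · 2^{−20} = 77520/1048576.
As a reduced fraction: E[X] = 4845/65536 ≈ 0.073929.
Is E[X] < 1? YES.
Since E[X] < 1, there exists a 2-coloring of K_{20} with no monochromatic K_7; hence R(7, 7) > 20.

E[X] = 4845/65536 ≈ 0.073929; E[X] < 1, so R(7, 7) > 20.


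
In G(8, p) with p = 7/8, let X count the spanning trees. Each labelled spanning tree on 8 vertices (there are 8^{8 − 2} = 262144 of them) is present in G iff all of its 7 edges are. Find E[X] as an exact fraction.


K_8 has 8^{8 − 2} = 262144 labelled spanning trees.
For each such spanning tree H, let X_H = 1 if all 7 edges of H are present in G. Then P[X_H = 1] = p^{7} = (7/8)^{7} = 823543/2097152.
By linearity: E[X] = Σ_H E[X_H] = 262144 · p^{7} = 262144 · 823543/2097152 = 823543/8.
Numerically: E[X] ≈ 1.03e+05.

E[X] = 262144 · (7/8)^{7} = 823543/8 ≈ 1.03e+05.


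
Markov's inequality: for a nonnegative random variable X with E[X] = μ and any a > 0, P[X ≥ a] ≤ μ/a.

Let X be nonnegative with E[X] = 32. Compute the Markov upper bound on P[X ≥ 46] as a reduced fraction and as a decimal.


μ = E[X] = 32, a = 46.
Markov: P[X ≥ 46] ≤ μ/a = (32)/46 = 16/23.
Numerically: ≈ 0.696.
(Since a = 46 > μ = 32.000, the bound 16/23 is < 1 and informative.)

P[X ≥ 46] ≤ 16/23 ≈ 0.696.


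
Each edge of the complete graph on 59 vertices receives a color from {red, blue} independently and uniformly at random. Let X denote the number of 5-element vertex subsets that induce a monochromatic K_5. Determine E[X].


Let X = Σ_S X_S over the C(59, 5) = 5006386 subsets S of size 5, where X_S = 1 if the K_5 on S is monochromatic.
For a fixed S, the K_5 on S has C(5, 2) = 10 edges. P[all 10 edges red] = (1/2)^10, and likewise for blue, so P[monochromatic] = 2·(1/2)^10 = 2^{1 − 10} = 1/512.
Summing: E[X] = C(59, 5) · 2^{1 − 10} = 5006386 · 1/512 = 2503193/256.
Numerically: E[X] ≈ 9778.09766.

E[X] = C(59,5)·2^(1−C(5,2)) = 2503193/256 ≈ 9778.09766.


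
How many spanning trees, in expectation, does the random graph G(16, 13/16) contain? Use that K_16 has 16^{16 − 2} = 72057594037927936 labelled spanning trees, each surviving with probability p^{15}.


K_16 has 16^{16 − 2} = 72057594037927936 labelled spanning trees.
For each such spanning tree H, let X_H = 1 if all 15 edges of H are present in G. Then P[X_H = 1] = p^{15} = (13/16)^{15} = 51185893014090757/1152921504606846976.
By linearity of expectation: E[X] = Σ_H E[X_H] = 72057594037927936 · p^{15} = 72057594037927936 · 51185893014090757/1152921504606846976 = 51185893014090757/16.
Numerically: E[X] ≈ 3.199e+15.

E[X] = 72057594037927936 · (13/16)^{15} = 51185893014090757/16 ≈ 3.199e+15.


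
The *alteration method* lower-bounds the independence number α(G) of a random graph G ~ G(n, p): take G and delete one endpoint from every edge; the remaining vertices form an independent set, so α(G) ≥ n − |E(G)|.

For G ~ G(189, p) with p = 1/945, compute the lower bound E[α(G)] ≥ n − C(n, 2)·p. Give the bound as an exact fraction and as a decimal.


E[|E(G)|] = C(189, 2)·p = 17766 · (1/945) = 94/5.
E[α(G)] ≥ n − E[|E(G)|] = 189 − 94/5 = 851/5.
Numerically: ≈ 170.200.
(This is only a lower bound; the true E[α(G)] may be larger.)

E[α(G)] ≥ 851/5 ≈ 170.200.


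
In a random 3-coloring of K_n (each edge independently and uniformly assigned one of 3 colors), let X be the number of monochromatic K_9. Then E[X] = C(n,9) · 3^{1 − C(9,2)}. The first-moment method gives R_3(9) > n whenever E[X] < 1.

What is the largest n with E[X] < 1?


We need C(n, 9) · 3^{1 − 36} < 1, i.e. C(n, 9) < 3^{36 − 1} = 50031545098999707.
Check values of n near the boundary:
  n = 300: C(300, 9) = 48052241692154700; 48052241692154700 < 50031545098999707? YES
  n = 301: C(301, 9) = 49533303936090975; 49533303936090975 < 50031545098999707? YES
  n = 302: C(302, 9) = 51054804739588650; 51054804739588650 < 50031545098999707? NO
  n = 303: C(303, 9) = 52617706925494425; 52617706925494425 < 50031545098999707? NO
The largest n with C(n, 9) < 50031545098999707 is n = 301 (where E[X] = 16511101312030325/16677181699666569 ≈ 0.9900). Hence R_3(9) > 301, i.e. R_3(9) ≥ 302.

Largest n = 301; hence R_3(9) > 301.


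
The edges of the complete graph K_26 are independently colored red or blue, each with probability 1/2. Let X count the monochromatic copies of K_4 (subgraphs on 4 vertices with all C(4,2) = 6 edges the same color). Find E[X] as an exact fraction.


Let X = Σ_S X_S over the C(26, 4) = 14950 subsets S of size 4, where X_S = 1 if the K_4 on S is monochromatic.
For a fixed S, the K_4 on S has C(4, 2) = 6 edges. P[all 6 edges red] = (1/2)^6, and likewise for blue, so P[monochromatic] = 2·(1/2)^6 = 2^{1 − 6} = 1/32.
By linearity: E[X] = C(26, 4) · 2^{1 − 6} = 14950 · 1/32 = 7475/16.
Numerically: E[X] ≈ 467.1875.

E[X] = C(26,4)·2^(1−C(4,2)) = 7475/16 ≈ 467.1875.


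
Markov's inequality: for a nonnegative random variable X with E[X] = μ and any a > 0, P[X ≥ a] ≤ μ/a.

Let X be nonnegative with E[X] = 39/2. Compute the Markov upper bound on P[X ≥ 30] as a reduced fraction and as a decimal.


μ = E[X] = 39/2, a = 30.
Markov: P[X ≥ 30] ≤ μ/a = (39/2)/30 = 13/20.
Numerically: ≈ 0.650000.
(Since a = 30 > μ = 19.500000, the bound 13/20 is < 1 and informative.)

P[X ≥ 30] ≤ 13/20 ≈ 0.650000.


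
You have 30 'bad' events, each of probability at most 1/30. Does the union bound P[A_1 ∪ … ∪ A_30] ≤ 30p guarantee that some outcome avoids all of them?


Union bound: P[∪_{i=1}^{30} A_i] ≤ Σ_i P[A_i] ≤ 30·p = 30·(1/30) = 1.
Numerically: 1 ≈ 1.000.
Is 1 < 1? NO.
Since the bound 1 is ≥ 1, the union bound is uninformative here; it does NOT by itself certify existence.

30·p = 1 ≈ 1.000; existence NOT certified by the union bound.


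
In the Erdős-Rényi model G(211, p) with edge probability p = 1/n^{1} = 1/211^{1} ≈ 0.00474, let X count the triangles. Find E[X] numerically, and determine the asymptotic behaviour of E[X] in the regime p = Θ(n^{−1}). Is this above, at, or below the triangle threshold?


Number of potential triangles: C(211, 3) = 1543465.
Each occurs with probability p³ ≈ (0.00474)³ ≈ 1.06452e-07.
By linearity: E[X] = C(211, 3)·p³ ≈ 1543465 · 1.06452e-07 ≈ 0.164.
Here α = 1, so p = 1/n is exactly at the triangle threshold p ~ 1/n. Asymptotically E[X] → c³/6 = 1³/6 = 1/6 ≈ 0.167, a bounded constant. In this regime the triangle count is asymptotically Poisson(c³/6).

E[X] ≈ 0.164; in regime p = Θ(1/n^{1}) E[X] stays bounded (at the triangle threshold p ~ 1/n).


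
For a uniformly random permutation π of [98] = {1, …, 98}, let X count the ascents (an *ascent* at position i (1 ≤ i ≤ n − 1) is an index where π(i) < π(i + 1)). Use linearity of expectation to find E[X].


Write X = Σ X_I over i = 1, …, 97, with X_I the indicator of one ascent.
There are 97 indicators.
For each fixed i, the pair (π(i), π(i+1)) is a uniformly random ordered pair of distinct values from {1, …, 98}; by symmetry P[π(i) < π(i+1)] = 1/2.
By linearity: E[X] = 97 · (1/2) = (98 − 1) · (1/2) = 97/2 ≈ 48.5000.

E[X] = 97/2 = 48.5000.


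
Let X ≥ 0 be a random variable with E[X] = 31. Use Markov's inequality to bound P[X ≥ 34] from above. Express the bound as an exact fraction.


μ = E[X] = 31, a = 34.
Markov: P[X ≥ 34] ≤ μ/a = (31)/34 = 31/34.
Numerically: ≈ 0.9118.
(Since a = 34 > μ = 31.0000, the bound 31/34 is < 1 and informative.)

P[X ≥ 34] ≤ 31/34 ≈ 0.9118.
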